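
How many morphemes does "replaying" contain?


Word: "replaying"
Morphemes: re- / play / -ing
Each morpheme carries meaning
= 3 morphemes


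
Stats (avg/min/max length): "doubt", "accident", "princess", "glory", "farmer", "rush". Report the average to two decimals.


Lengths: "doubt"=5, "accident"=8, "princess"=8, "glory"=5, "farmer"=6, "rush"=4
Sum = 36, Count = 6
Average = 36/6 = 6.00
= avg=6.00, min=4, max=8


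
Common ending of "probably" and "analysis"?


Word 1: "probably"
Word 2: "analysis"
Comparing from end:
  Pos -1: 'y' != 's' (stop)
LCS = "" (length 0)


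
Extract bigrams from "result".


Word: "result" (length 6)
Number of bigrams = 6 - 2 + 1 = 5
  Position 0: "re"
  Position 1: "es"
  Position 2: "su"
  Position 3: "ul"
  Position 4: "lt"
Bigrams = "re", "es", "su", "ul", "lt"


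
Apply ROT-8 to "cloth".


Word: "cloth"
Shift: 8
Each letter → (letter + shift) mod 26:
  'c' (2) + 8 = 10 → 'k'
  'l' (11) + 8 = 19 → 't'
  'o' (14) + 8 = 22 → 'w'
  't' (19) + 8 = 1 → 'b'
  'h' (7) + 8 = 15 → 'p'
Result = "ktwbp"


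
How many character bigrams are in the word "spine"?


Word: "spine" (length 5)
Number of 2-grams = length - 2 + 1 = 5 - 2 + 1
= 4


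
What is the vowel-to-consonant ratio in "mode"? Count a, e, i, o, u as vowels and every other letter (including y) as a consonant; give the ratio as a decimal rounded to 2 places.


Word: "mode"
Vowels (a,e,i,o,u): 2
Consonants: 2
Ratio = 2/2
= 1.00


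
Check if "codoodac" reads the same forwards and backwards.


Word: "codoodac"
Reversed: "cadoodoc"
Forward == Backward? codoodac != cadoodoc
Palindrome = No


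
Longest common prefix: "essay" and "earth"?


Word 1: "essay"
Word 2: "earth"
Comparing from start:
  Pos 0: 'e' == 'e'
  Pos 1: 's' != 'a' (stop)
LCP = "e" (length 1)


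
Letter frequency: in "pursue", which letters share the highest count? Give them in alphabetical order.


Word: "pursue"
Letter counts:
  'e': 1
  'p': 1
  'r': 1
  's': 1
  'u': 2
Maximum count = 2
Most frequent = 'u' (2 times each)


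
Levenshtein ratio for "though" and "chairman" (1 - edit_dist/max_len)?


Word 1: "though" (length 6)
Word 2: "chairman" (length 8)
One optimal edit sequence:
  1. substitute 't' -> 'c'  (+1)
  2. keep 'h'
  3. insert 'a'  (+1)
  4. insert 'i'  (+1)
  5. substitute 'o' -> 'r'  (+1)
  6. substitute 'u' -> 'm'  (+1)
  7. substitute 'g' -> 'a'  (+1)
  8. substitute 'h' -> 'n'  (+1)
Edit distance = 7
Max length = max(6, 8) = 8
Similarity = 1 - 7/8
= 0.1250


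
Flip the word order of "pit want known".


Original: "pit want known"
Words (1..n): pit | want | known
Reversed (n..1): known | want | pit
Result = "known want pit"


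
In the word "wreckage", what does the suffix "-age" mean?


Suffix: -age
Example: wreckage (wreck + -age)
Meaning = result / collection


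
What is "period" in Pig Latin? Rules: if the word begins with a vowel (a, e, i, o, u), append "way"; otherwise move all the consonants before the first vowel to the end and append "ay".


Word: "period"
Starts with consonant(s) → move to end, add 'ay'
Consonant cluster: "p"
Pig Latin = "eriodpay"


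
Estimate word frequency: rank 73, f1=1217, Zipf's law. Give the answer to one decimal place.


Zipf's law: f(r) = f(1) / r
f(1) = 1217
f(73) = 1217 / 73
= 16.7 occurrences


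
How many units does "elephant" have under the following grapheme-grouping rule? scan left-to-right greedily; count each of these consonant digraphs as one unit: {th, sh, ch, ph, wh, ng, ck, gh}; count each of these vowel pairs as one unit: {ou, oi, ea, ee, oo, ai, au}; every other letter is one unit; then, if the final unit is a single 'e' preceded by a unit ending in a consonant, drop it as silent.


Word: "elephant" (8 letters)
Left-to-right scan:
  1. 'e' (letter)
  2. 'l' (letter)
  3. 'e' (letter)
  4. 'ph' (digraph)
  5. 'a' (letter)
  6. 'n' (letter)
  7. 't' (letter)
Units from scan: 7
Sound units = 7 units


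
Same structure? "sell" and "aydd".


Pattern of "sell": [0, 1, 2, 2]
Pattern of "aydd": [0, 1, 2, 2]
Patterns match
Same pattern = Yes


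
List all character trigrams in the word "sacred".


Word: "sacred" (length 6)
Number of trigrams = 6 - 3 + 1 = 4
  Position 0: "sac"
  Position 1: "acr"
  Position 2: "cre"
  Position 3: "red"
Trigrams = "sac", "acr", "cre", "red"


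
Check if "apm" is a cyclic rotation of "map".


Word: "map", Candidate: "apm"
Method: check if candidate is substring of word+word
"mapmap" contains "apm"? Yes
Is rotation = Yes


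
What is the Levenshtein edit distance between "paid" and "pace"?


Word 1: "paid" (length 4)
Word 2: "pace" (length 4)
One optimal edit sequence (insert/delete/substitute each cost 1):
  1. keep 'p'
  2. keep 'a'
  3. substitute 'i' -> 'c'  (+1)
  4. substitute 'd' -> 'e'  (+1)
Total edit operations: 2
Edit distance = 2


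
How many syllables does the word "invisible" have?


Word: "invisible"
Syllable breakdown: in | vis | i | ble
Counting: 4 parts
= 4 syllables


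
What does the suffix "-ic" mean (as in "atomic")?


Suffix: -ic
Example: atomic (atom + -ic)
Meaning = relating to


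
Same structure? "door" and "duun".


Pattern of "door": [0, 1, 1, 2]
Pattern of "duun": [0, 1, 1, 2]
Patterns match
Same pattern = Yes


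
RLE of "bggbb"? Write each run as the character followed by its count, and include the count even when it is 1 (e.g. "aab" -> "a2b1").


String: "bggbb"
Scanning for consecutive runs:
  'b' x 1
  'g' x 2
  'b' x 2
RLE = "b1g2b2"


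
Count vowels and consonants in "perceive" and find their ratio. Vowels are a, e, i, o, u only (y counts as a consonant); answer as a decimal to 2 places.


Word: "perceive"
Vowels (a,e,i,o,u): 4
Consonants: 4
Ratio = 4/4
= 1.00


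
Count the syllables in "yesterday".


Word: "yesterday"
Syllable breakdown: yes | ter | day
Counting: 3 parts
= 3 syllables


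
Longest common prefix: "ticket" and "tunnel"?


Word 1: "ticket"
Word 2: "tunnel"
Comparing from start:
  Pos 0: 't' == 't'
  Pos 1: 'i' != 'u' (stop)
LCP = "t" (length 1)


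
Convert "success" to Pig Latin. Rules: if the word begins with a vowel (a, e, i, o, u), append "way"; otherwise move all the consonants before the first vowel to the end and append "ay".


Word: "success"
Starts with consonant(s) → move to end, add 'ay'
Consonant cluster: "s"
Pig Latin = "uccesssay"


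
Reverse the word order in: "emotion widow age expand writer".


Original: "emotion widow age expand writer"
Words (1..n): emotion | widow | age | expand | writer
Reversed (n..1): writer | expand | age | widow | emotion
Result = "writer expand age widow emotion"


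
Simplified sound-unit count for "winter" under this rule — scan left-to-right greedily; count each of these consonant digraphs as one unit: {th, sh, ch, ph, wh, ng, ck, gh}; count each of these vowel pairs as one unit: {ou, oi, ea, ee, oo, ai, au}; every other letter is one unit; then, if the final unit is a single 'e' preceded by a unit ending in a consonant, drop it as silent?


Word: "winter" (6 letters)
Left-to-right scan:
  (1) 'w' (letter)
  (2) 'i' (letter)
  (3) 'n' (letter)
  (4) 't' (letter)
  (5) 'e' (letter)
  (6) 'r' (letter)
Units from scan: 6
Sound units = 6 units


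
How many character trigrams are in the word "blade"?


Word: "blade" (length 5)
Number of 3-grams = length - 3 + 1 = 5 - 3 + 1
= 3


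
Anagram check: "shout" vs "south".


Word 1: "shout" → sorted: hostu
Word 2: "south" → sorted: hostu
Same letters? hostu == hostu
Anagram = Yes


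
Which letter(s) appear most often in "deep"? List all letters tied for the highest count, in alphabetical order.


Word: "deep"
Letter counts:
  'd': 1
  'e': 2
  'p': 1
Maximum count = 2
Most frequent = 'e' (2 times each)


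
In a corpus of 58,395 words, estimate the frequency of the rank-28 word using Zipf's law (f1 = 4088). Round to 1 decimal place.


Zipf's law: f(r) = f(1) / r
f(1) = 4088
f(28) = 4088 / 28
= 146.0 occurrences


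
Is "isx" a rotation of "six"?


Word: "six", Candidate: "isx"
Method: check if candidate is substring of word+word
"sixsix" contains "isx"? No
Is rotation = No


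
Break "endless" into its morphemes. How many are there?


Word: "endless"
Morphemes: end | -less
Each morpheme carries meaning
= 2 morphemes


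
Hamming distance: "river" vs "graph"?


Comparing character by character (same length = 5):
  Pos 0: 'r' vs 'g' !=
  Pos 1: 'i' vs 'r' !=
  Pos 2: 'v' vs 'a' !=
  Pos 3: 'e' vs 'p' !=
  Pos 4: 'r' vs 'h' !=
Hamming distance = 5


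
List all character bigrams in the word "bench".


Word: "bench" (length 5)
Number of bigrams = 5 - 2 + 1 = 4
  Position 0: "be"
  Position 1: "en"
  Position 2: "nc"
  Position 3: "ch"
Bigrams = "be", "en", "nc", "ch"


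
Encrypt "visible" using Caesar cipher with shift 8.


Word: "visible"
Shift: 8
Each letter → (letter + shift) mod 26:
  'v' (21) + 8 = 3 → 'd'
  'i' (8) + 8 = 16 → 'q'
  's' (18) + 8 = 0 → 'a'
  'i' (8) + 8 = 16 → 'q'
  'b' (1) + 8 = 9 → 'j'
  'l' (11) + 8 = 19 → 't'
  'e' (4) + 8 = 12 → 'm'
Result = "dqaqjtm"


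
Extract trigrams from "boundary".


Word: "boundary" (length 8)
Number of trigrams = 8 - 3 + 1 = 6
  Position 0: "bou"
  Position 1: "oun"
  Position 2: "und"
  Position 3: "nda"
  Position 4: "dar"
  Position 5: "ary"
Trigrams = "bou", "oun", "und", "nda", "dar", "ary"


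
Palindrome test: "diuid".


Word: "diuid"
Reversed: "diuid"
Forward == Backward? diuid == diuid
Palindrome = Yes


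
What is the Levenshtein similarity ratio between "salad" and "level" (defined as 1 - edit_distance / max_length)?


Word 1: "salad" (length 5)
Word 2: "level" (length 5)
One optimal edit sequence:
  1. substitute 's' -> 'l'  (+1)
  2. substitute 'a' -> 'e'  (+1)
  3. substitute 'l' -> 'v'  (+1)
  4. substitute 'a' -> 'e'  (+1)
  5. substitute 'd' -> 'l'  (+1)
Edit distance = 5
Max length = max(5, 5) = 5
Similarity = 1 - 5/5
= 0.0000


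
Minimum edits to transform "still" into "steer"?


Word 1: "still" (length 5)
Word 2: "steer" (length 5)
One optimal edit sequence (insert/delete/substitute each cost 1):
  1. keep 's'
  2. keep 't'
  3. substitute 'i' -> 'e'  (+1)
  4. substitute 'l' -> 'e'  (+1)
  5. substitute 'l' -> 'r'  (+1)
Total edit operations: 3
Edit distance = 3


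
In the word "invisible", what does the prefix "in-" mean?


Prefix: in-
Example: invisible = in- + visible
Meaning = not / into


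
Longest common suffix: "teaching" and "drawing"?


Word 1: "teaching"
Word 2: "drawing"
Comparing from end:
  Pos -1: 'g' == 'g'
  Pos -2: 'n' == 'n'
  Pos -3: 'i' == 'i'
  Pos -4: 'h' != 'w' (stop)
LCS = "ing" (length 3)


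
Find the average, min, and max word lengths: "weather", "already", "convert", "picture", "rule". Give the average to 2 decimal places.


Lengths: "weather"=7, "already"=7, "convert"=7, "picture"=7, "rule"=4
Sum = 32, Count = 5
Average = 32/5 = 6.40
= avg=6.40, min=4, max=7


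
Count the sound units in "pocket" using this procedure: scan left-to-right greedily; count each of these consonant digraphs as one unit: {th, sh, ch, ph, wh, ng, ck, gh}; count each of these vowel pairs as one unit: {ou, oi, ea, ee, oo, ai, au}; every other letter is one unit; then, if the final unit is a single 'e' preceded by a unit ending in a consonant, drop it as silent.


Word: "pocket" (6 letters)
Left-to-right scan:
  [1] 'p' (letter)
  [2] 'o' (letter)
  [3] 'ck' (digraph)
  [4] 'e' (letter)
  [5] 't' (letter)
Units from scan: 5
Sound units = 5 units


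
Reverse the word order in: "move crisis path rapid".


Original: "move crisis path rapid"
Words (1..n): move | crisis | path | rapid
Reversed (n..1): rapid | path | crisis | move
Result = "rapid path crisis move"


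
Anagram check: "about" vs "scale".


Word 1: "about" → sorted: abotu
Word 2: "scale" → sorted: acels
Same letters? abotu != acels
Anagram = No


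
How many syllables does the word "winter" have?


Word: "winter"
Syllable breakdown: win · ter
Counting: 2 parts
= 2 syllables


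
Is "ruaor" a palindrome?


Word: "ruaor"
Reversed: "roaur"
Forward == Backward? ruaor != roaur
Palindrome = No


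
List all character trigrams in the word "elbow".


Word: "elbow" (length 5)
Number of trigrams = 5 - 3 + 1 = 3
  Position 0: "elb"
  Position 1: "lbo"
  Position 2: "bow"
Trigrams = "elb", "lbo", "bow"


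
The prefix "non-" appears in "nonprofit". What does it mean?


Prefix: non-
Example: nonprofit = non- + profit
Meaning = not


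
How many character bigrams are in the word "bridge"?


Word: "bridge" (length 6)
Number of 2-grams = length - 2 + 1 = 6 - 2 + 1
= 5


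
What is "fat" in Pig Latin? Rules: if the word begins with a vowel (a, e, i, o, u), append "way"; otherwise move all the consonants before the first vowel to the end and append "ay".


Word: "fat"
Starts with consonant(s) → move to end, add 'ay'
Consonant cluster: "f"
Pig Latin = "atfay"


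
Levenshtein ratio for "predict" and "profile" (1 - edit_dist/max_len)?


Word 1: "predict" (length 7)
Word 2: "profile" (length 7)
One optimal edit sequence:
  1. keep 'p'
  2. keep 'r'
  3. substitute 'e' -> 'o'  (+1)
  4. substitute 'd' -> 'f'  (+1)
  5. keep 'i'
  6. substitute 'c' -> 'l'  (+1)
  7. substitute 't' -> 'e'  (+1)
Edit distance = 4
Max length = max(7, 7) = 7
Similarity = 1 - 4/7
= 0.4286


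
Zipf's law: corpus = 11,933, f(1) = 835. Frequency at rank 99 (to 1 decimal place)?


Zipf's law: f(r) = f(1) / r
f(1) = 835
f(99) = 835 / 99
= 8.4 occurrences


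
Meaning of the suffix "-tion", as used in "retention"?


Suffix: -tion
Example: retention = retain + -tion, with a spelling change
Meaning = act or process


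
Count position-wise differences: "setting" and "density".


Comparing character by character (same length = 7):
  Pos 0: 's' vs 'd' !=
  Pos 1: 'e' vs 'e' =
  Pos 2: 't' vs 'n' !=
  Pos 3: 't' vs 's' !=
  Pos 4: 'i' vs 'i' =
  Pos 5: 'n' vs 't' !=
  Pos 6: 'g' vs 'y' !=
Hamming distance = 5


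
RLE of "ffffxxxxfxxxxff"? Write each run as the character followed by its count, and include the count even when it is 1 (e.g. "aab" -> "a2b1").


String: "ffffxxxxfxxxxff"
Scanning for consecutive runs:
  'f' x 4
  'x' x 4
  'f' x 1
  'x' x 4
  'f' x 2
RLE = "f4x4f1x4f2"


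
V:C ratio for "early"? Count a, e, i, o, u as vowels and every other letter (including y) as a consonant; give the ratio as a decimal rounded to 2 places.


Word: "early"
Vowels (a,e,i,o,u): 2
Consonants: 3
Ratio = 2/3
= 0.67


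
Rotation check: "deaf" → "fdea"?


Word: "deaf", Candidate: "fdea"
Method: check if candidate is substring of word+word
"deafdeaf" contains "fdea"? Yes
Is rotation = Yes


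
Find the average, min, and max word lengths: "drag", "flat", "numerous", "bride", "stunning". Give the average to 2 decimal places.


Lengths: "drag"=4, "flat"=4, "numerous"=8, "bride"=5, "stunning"=8
Sum = 29, Count = 5
Average = 29/5 = 5.80
= avg=5.80, min=4, max=8


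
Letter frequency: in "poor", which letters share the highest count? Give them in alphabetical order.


Word: "poor"
Letter counts:
  'o': 2
  'p': 1
  'r': 1
Maximum count = 2
Most frequent = 'o' (2 times each)


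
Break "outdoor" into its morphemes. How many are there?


Word: "outdoor"
Morphemes: out- | door
Each morpheme carries meaning
= 2 morphemes


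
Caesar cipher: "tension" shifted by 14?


Word: "tension"
Shift: 14
Each letter → (letter + shift) mod 26:
  't' (19) + 14 = 7 → 'h'
  'e' (4) + 14 = 18 → 's'
  'n' (13) + 14 = 1 → 'b'
  's' (18) + 14 = 6 → 'g'
  'i' (8) + 14 = 22 → 'w'
  'o' (14) + 14 = 2 → 'c'
  'n' (13) + 14 = 1 → 'b'
Result = "hsbgwcb"


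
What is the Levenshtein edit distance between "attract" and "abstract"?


Word 1: "attract" (length 7)
Word 2: "abstract" (length 8)
One optimal edit sequence (insert/delete/substitute each cost 1):
  1. keep 'a'
  2. insert 'b'  (+1)
  3. substitute 't' -> 's'  (+1)
  4. keep 't'
  5. keep 'r'
  6. keep 'a'
  7. keep 'c'
  8. keep 't'
Total edit operations: 2
Edit distance = 2


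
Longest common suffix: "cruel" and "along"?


Word 1: "cruel"
Word 2: "along"
Comparing from end:
  Pos -1: 'l' != 'g' (stop)
LCS = "" (length 0)


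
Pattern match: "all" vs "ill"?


Pattern of "all": [0, 1, 1]
Pattern of "ill": [0, 1, 1]
Patterns match
Same pattern = Yes


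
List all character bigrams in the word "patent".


Word: "patent" (length 6)
Number of bigrams = 6 - 2 + 1 = 5
  Position 0: "pa"
  Position 1: "at"
  Position 2: "te"
  Position 3: "en"
  Position 4: "nt"
Bigrams = "pa", "at", "te", "en", "nt"


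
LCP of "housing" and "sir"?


Word 1: "housing"
Word 2: "sir"
Comparing from start:
  Pos 0: 'h' != 's' (stop)
LCP = "" (length 0)


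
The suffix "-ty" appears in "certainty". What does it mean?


Suffix: -ty
As in: certainty -> certain + -ty
Meaning = quality of


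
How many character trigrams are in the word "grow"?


Word: "grow" (length 4)
Number of 3-grams = length - 3 + 1 = 4 - 3 + 1
= 2


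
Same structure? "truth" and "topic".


Pattern of "truth": [0, 1, 2, 0, 3]
Pattern of "topic": [0, 1, 2, 3, 4]
Patterns do not match
Same pattern = No


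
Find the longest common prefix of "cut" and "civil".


Word 1: "cut"
Word 2: "civil"
Comparing from start:
  Pos 0: 'c' == 'c'
  Pos 1: 'u' != 'i' (stop)
LCP = "c" (length 1)


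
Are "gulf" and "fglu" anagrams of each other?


Word 1: "gulf" → sorted: fglu
Word 2: "fglu" → sorted: fglu
Same letters? fglu == fglu
Anagram = Yes


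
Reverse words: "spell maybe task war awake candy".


Original: "spell maybe task war awake candy"
Words (1..n): spell | maybe | task | war | awake | candy
Reversed (n..1): candy | awake | war | task | maybe | spell
Result = "candy awake war task maybe spell"


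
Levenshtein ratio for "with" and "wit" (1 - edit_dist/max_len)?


Word 1: "with" (length 4)
Word 2: "wit" (length 3)
One optimal edit sequence:
  1. keep 'w'
  2. keep 'i'
  3. keep 't'
  4. delete 'h'  (+1)
Edit distance = 1
Max length = max(4, 3) = 4
Similarity = 1 - 1/4
= 0.7500


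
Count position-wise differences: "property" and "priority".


Comparing character by character (same length = 8):
  Pos 0: 'p' vs 'p' =
  Pos 1: 'r' vs 'r' =
  Pos 2: 'o' vs 'i' !=
  Pos 3: 'p' vs 'o' !=
  Pos 4: 'e' vs 'r' !=
  Pos 5: 'r' vs 'i' !=
  Pos 6: 't' vs 't' =
  Pos 7: 'y' vs 'y' =
Hamming distance = 4


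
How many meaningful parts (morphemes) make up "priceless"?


Word: "priceless"
Morphemes: price | -less
Each morpheme carries meaning
= 2 morphemes


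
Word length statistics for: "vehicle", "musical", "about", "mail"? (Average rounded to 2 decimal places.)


Lengths: "vehicle"=7, "musical"=7, "about"=5, "mail"=4
Sum = 23, Count = 4
Average = 23/4 = 5.75
= avg=5.75, min=4, max=7


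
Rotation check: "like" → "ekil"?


Word: "like", Candidate: "ekil"
Method: check if candidate is substring of word+word
"likelike" contains "ekil"? No
Is rotation = No


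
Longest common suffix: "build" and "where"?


Word 1: "build"
Word 2: "where"
Comparing from end:
  Pos -1: 'd' != 'e' (stop)
LCS = "" (length 0)


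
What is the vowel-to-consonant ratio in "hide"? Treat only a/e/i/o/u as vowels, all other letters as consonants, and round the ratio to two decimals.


Word: "hide"
Vowels (a,e,i,o,u): 2
Consonants: 2
Ratio = 2/2
= 1.00


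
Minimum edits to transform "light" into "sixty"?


Word 1: "light" (length 5)
Word 2: "sixty" (length 5)
One optimal edit sequence (insert/delete/substitute each cost 1):
  1. substitute 'l' -> 's'  (+1)
  2. keep 'i'
  3. substitute 'g' -> 'x'  (+1)
  4. substitute 'h' -> 't'  (+1)
  5. substitute 't' -> 'y'  (+1)
Total edit operations: 4
Edit distance = 4


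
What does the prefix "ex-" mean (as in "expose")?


Prefix: ex-
Example: expose (ex- + pose)
Meaning = out / former


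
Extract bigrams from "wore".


Word: "wore" (length 4)
Number of bigrams = 4 - 2 + 1 = 3
  Position 0: "wo"
  Position 1: "or"
  Position 2: "re"
Bigrams = "wo", "or", "re"


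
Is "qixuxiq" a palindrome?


Word: "qixuxiq"
Reversed: "qixuxiq"
Forward == Backward? qixuxiq == qixuxiq
Palindrome = Yes


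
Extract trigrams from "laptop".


Word: "laptop" (length 6)
Number of trigrams = 6 - 3 + 1 = 4
  Position 0: "lap"
  Position 1: "apt"
  Position 2: "pto"
  Position 3: "top"
Trigrams = "lap", "apt", "pto", "top"


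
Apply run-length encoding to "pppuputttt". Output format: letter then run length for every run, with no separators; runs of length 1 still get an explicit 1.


String: "pppuputttt"
Scanning for consecutive runs:
  'p' x 3
  'u' x 1
  'p' x 1
  'u' x 1
  't' x 4
RLE = "p3u1p1u1t4"


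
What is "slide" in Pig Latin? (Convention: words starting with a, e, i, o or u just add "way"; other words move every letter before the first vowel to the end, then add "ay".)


Word: "slide"
Starts with consonant(s) → move to end, add 'ay'
Consonant cluster: "sl"
Pig Latin = "ideslay"


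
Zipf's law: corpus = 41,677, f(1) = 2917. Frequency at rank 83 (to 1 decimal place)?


Zipf's law: f(r) = f(1) / r
f(1) = 2917
f(83) = 2917 / 83
= 35.1 occurrences


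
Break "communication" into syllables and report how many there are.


Word: "communication"
Syllable breakdown: com | mu | ni | ca | tion
Counting: 5 parts
= 5 syllables


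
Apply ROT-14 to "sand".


Word: "sand"
Shift: 14
Each letter → (letter + shift) mod 26:
  's' (18) + 14 = 6 → 'g'
  'a' (0) + 14 = 14 → 'o'
  'n' (13) + 14 = 1 → 'b'
  'd' (3) + 14 = 17 → 'r'
Result = "gobr"


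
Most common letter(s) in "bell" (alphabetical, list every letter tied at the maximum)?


Word: "bell"
Letter counts:
  'b': 1
  'e': 1
  'l': 2
Maximum count = 2
Most frequent = 'l' (2 times each)


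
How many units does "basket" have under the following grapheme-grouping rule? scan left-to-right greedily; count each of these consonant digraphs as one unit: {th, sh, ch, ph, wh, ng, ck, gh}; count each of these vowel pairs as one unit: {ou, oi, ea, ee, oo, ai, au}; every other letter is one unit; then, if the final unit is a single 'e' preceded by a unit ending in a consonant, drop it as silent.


Word: "basket" (6 letters)
Left-to-right scan:
  (1) 'b' (letter)
  (2) 'a' (letter)
  (3) 's' (letter)
  (4) 'k' (letter)
  (5) 'e' (letter)
  (6) 't' (letter)
Units from scan: 6
Sound units = 6 units


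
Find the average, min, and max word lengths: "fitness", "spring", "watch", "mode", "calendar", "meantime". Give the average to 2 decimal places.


Lengths: "fitness"=7, "spring"=6, "watch"=5, "mode"=4, "calendar"=8, "meantime"=8
Sum = 38, Count = 6
Average = 38/6 = 6.33
= avg=6.33, min=4, max=8


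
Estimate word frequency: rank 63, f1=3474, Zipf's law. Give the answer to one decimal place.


Zipf's law: f(r) = f(1) / r
f(1) = 3474
f(63) = 3474 / 63
= 55.1 occurrences


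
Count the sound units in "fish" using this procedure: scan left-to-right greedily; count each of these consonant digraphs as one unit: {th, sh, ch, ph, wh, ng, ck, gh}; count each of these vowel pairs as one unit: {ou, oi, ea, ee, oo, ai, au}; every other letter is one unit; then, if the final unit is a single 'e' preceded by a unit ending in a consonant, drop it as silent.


Word: "fish" (4 letters)
Left-to-right scan:
  1. 'f' (letter)
  2. 'i' (letter)
  3. 'sh' (digraph)
Units from scan: 3
Sound units = 3 units


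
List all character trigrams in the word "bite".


Word: "bite" (length 4)
Number of trigrams = 4 - 3 + 1 = 2
  Position 0: "bit"
  Position 1: "ite"
Trigrams = "bit", "ite"


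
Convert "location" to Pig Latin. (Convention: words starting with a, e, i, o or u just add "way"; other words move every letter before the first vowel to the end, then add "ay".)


Word: "location"
Starts with consonant(s) → move to end, add 'ay'
Consonant cluster: "l"
Pig Latin = "ocationlay"


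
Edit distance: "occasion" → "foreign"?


Word 1: "occasion" (length 8)
Word 2: "foreign" (length 7)
One optimal edit sequence (insert/delete/substitute each cost 1):
  1. delete 'o'  (+1)
  2. substitute 'c' -> 'f'  (+1)
  3. substitute 'c' -> 'o'  (+1)
  4. substitute 'a' -> 'r'  (+1)
  5. substitute 's' -> 'e'  (+1)
  6. keep 'i'
  7. substitute 'o' -> 'g'  (+1)
  8. keep 'n'
Total edit operations: 6
Edit distance = 6


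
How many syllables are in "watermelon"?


Word: "watermelon"
Syllable breakdown: wa · ter · mel · on
Counting: 4 parts
= 4 syllables


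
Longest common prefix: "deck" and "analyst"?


Word 1: "deck"
Word 2: "analyst"
Comparing from start:
  Pos 0: 'd' != 'a' (stop)
LCP = "" (length 0)


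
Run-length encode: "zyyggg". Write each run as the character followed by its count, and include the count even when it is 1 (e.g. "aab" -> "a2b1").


String: "zyyggg"
Scanning for consecutive runs:
  'z' x 1
  'y' x 2
  'g' x 3
RLE = "z1y2g3"


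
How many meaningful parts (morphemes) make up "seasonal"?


Word: "seasonal"
Morphemes: season / -al
Each morpheme carries meaning
= 2 morphemes


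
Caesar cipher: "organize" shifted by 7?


Word: "organize"
Shift: 7
Each letter → (letter + shift) mod 26:
  'o' (14) + 7 = 21 → 'v'
  'r' (17) + 7 = 24 → 'y'
  'g' (6) + 7 = 13 → 'n'
  'a' (0) + 7 = 7 → 'h'
  'n' (13) + 7 = 20 → 'u'
  'i' (8) + 7 = 15 → 'p'
  'z' (25) + 7 = 6 → 'g'
  'e' (4) + 7 = 11 → 'l'
Result = "vynhupgl"


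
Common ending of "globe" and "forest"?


Word 1: "globe"
Word 2: "forest"
Comparing from end:
  Pos -1: 'e' != 't' (stop)
LCS = "" (length 0)


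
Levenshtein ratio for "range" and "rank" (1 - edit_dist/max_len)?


Word 1: "range" (length 5)
Word 2: "rank" (length 4)
One optimal edit sequence:
  1. keep 'r'
  2. keep 'a'
  3. keep 'n'
  4. delete 'g'  (+1)
  5. substitute 'e' -> 'k'  (+1)
Edit distance = 2
Max length = max(5, 4) = 5
Similarity = 1 - 2/5
= 0.6000


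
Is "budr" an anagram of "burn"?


Word 1: "burn" → sorted: bnru
Word 2: "budr" → sorted: bdru
Same letters? bnru != bdru
Anagram = No


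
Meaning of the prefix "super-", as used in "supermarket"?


Prefix: super-
Example: supermarket = super- + market
Meaning = above / beyond


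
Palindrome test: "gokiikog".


Word: "gokiikog"
Reversed: "gokiikog"
Forward == Backward? gokiikog == gokiikog
Palindrome = Yes


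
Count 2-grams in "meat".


Word: "meat" (length 4)
Number of 2-grams = length - 2 + 1 = 4 - 2 + 1
= 3


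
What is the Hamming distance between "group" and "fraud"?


Comparing character by character (same length = 5):
  Pos 0: 'g' vs 'f' !=
  Pos 1: 'r' vs 'r' =
  Pos 2: 'o' vs 'a' !=
  Pos 3: 'u' vs 'u' =
  Pos 4: 'p' vs 'd' !=
Hamming distance = 3


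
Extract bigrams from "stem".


Word: "stem" (length 4)
Number of bigrams = 4 - 2 + 1 = 3
  Position 0: "st"
  Position 1: "te"
  Position 2: "em"
Bigrams = "st", "te", "em"


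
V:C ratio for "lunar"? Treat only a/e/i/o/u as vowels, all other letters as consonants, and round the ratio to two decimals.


Word: "lunar"
Vowels (a,e,i,o,u): 2
Consonants: 3
Ratio = 2/3
= 0.67


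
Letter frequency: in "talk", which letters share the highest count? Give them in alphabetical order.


Word: "talk"
Letter counts:
  'a': 1
  'k': 1
  'l': 1
  't': 1
Maximum count = 1
Most frequent = 'a', 'k', 'l', 't' (1 time each)


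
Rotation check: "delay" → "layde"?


Word: "delay", Candidate: "layde"
Method: check if candidate is substring of word+word
"delaydelay" contains "layde"? Yes
Is rotation = Yes


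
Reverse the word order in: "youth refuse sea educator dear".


Original: "youth refuse sea educator dear"
Words (1..n): youth | refuse | sea | educator | dear
Reversed (n..1): dear | educator | sea | refuse | youth
Result = "dear educator sea refuse youth"


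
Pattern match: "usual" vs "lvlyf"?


Pattern of "usual": [0, 1, 0, 2, 3]
Pattern of "lvlyf": [0, 1, 0, 2, 3]
Patterns match
Same pattern = Yes


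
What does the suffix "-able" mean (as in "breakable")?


Suffix: -able
As in: breakable -> break + -able
Meaning = capable of


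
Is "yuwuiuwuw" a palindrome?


Word: "yuwuiuwuw"
Reversed: "wuwuiuwuy"
Forward == Backward? yuwuiuwuw != wuwuiuwuy
Palindrome = No


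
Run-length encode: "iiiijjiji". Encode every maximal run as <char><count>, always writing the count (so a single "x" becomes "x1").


String: "iiiijjiji"
Scanning for consecutive runs:
  'i' x 4
  'j' x 2
  'i' x 1
  'j' x 1
  'i' x 1
RLE = "i4j2i1j1i1"


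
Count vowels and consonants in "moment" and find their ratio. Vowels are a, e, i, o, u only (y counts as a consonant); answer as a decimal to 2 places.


Word: "moment"
Vowels (a,e,i,o,u): 2
Consonants: 4
Ratio = 2/4
= 0.50


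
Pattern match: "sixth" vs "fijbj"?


Pattern of "sixth": [0, 1, 2, 3, 4]
Pattern of "fijbj": [0, 1, 2, 3, 2]
Patterns do not match
Same pattern = No


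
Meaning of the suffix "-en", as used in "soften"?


Suffix: -en
Example: soften (soft + -en)
Meaning = to make / become


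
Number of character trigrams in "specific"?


Word: "specific" (length 8)
Number of 3-grams = length - 3 + 1 = 8 - 3 + 1
= 6


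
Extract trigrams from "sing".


Word: "sing" (length 4)
Number of trigrams = 4 - 3 + 1 = 2
  Position 0: "sin"
  Position 1: "ing"
Trigrams = "sin", "ing"


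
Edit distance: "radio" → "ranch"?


Word 1: "radio" (length 5)
Word 2: "ranch" (length 5)
One optimal edit sequence (insert/delete/substitute each cost 1):
  1. keep 'r'
  2. keep 'a'
  3. substitute 'd' -> 'n'  (+1)
  4. substitute 'i' -> 'c'  (+1)
  5. substitute 'o' -> 'h'  (+1)
Total edit operations: 3
Edit distance = 3


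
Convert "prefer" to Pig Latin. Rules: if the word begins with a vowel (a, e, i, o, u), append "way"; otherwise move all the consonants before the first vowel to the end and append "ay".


Word: "prefer"
Starts with consonant(s) → move to end, add 'ay'
Consonant cluster: "pr"
Pig Latin = "eferpray"


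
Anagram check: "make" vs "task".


Word 1: "make" → sorted: aekm
Word 2: "task" → sorted: akst
Same letters? aekm != akst
Anagram = No


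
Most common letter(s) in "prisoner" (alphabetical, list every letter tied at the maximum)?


Word: "prisoner"
Letter counts:
  'e': 1
  'i': 1
  'n': 1
  'o': 1
  'p': 1
  'r': 2
  's': 1
Maximum count = 2
Most frequent = 'r' (2 times each)


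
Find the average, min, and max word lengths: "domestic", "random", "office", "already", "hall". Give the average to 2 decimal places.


Lengths: "domestic"=8, "random"=6, "office"=6, "already"=7, "hall"=4
Sum = 31, Count = 5
Average = 31/5 = 6.20
= avg=6.20, min=4, max=8


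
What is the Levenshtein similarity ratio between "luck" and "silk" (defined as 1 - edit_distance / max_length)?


Word 1: "luck" (length 4)
Word 2: "silk" (length 4)
One optimal edit sequence:
  1. substitute 'l' -> 's'  (+1)
  2. substitute 'u' -> 'i'  (+1)
  3. substitute 'c' -> 'l'  (+1)
  4. keep 'k'
Edit distance = 3
Max length = max(4, 4) = 4
Similarity = 1 - 3/4
= 0.2500


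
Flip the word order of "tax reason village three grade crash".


Original: "tax reason village three grade crash"
Words (1..n): tax | reason | village | three | grade | crash
Reversed (n..1): crash | grade | three | village | reason | tax
Result = "crash grade three village reason tax"


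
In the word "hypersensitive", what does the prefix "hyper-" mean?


Prefix: hyper-
Example: hypersensitive (hyper- + sensitive)
Meaning = over / excessive


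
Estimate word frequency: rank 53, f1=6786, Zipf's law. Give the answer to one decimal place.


Zipf's law: f(r) = f(1) / r
f(1) = 6786
f(53) = 6786 / 53
= 128.0 occurrences


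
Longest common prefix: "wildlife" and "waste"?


Word 1: "wildlife"
Word 2: "waste"
Comparing from start:
  Pos 0: 'w' == 'w'
  Pos 1: 'i' != 'a' (stop)
LCP = "w" (length 1)


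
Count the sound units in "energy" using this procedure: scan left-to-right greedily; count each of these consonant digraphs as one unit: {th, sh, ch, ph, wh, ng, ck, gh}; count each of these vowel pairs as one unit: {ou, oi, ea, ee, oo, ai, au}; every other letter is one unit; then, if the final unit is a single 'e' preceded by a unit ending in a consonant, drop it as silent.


Word: "energy" (6 letters)
Left-to-right scan:
  (1) 'e' (letter)
  (2) 'n' (letter)
  (3) 'e' (letter)
  (4) 'r' (letter)
  (5) 'g' (letter)
  (6) 'y' (letter)
Units from scan: 6
Sound units = 6 units


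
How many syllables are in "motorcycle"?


Word: "motorcycle"
Syllable breakdown: mo · tor · cy · cle
Counting: 4 parts
= 4 syllables


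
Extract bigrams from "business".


Word: "business" (length 8)
Number of bigrams = 8 - 2 + 1 = 7
  Position 0: "bu"
  Position 1: "us"
  Position 2: "si"
  Position 3: "in"
  Position 4: "ne"
  Position 5: "es"
  Position 6: "ss"
Bigrams = "bu", "us", "si", "in", "ne", "es", "ss"


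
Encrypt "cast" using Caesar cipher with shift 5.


Word: "cast"
Shift: 5
Each letter → (letter + shift) mod 26:
  'c' (2) + 5 = 7 → 'h'
  'a' (0) + 5 = 5 → 'f'
  's' (18) + 5 = 23 → 'x'
  't' (19) + 5 = 24 → 'y'
Result = "hfxy"


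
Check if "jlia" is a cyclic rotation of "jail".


Word: "jail", Candidate: "jlia"
Method: check if candidate is substring of word+word
"jailjail" contains "jlia"? No
Is rotation = No


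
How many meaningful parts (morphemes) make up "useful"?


Word: "useful"
Morphemes: use | -ful
Each morpheme carries meaning
= 2 morphemes


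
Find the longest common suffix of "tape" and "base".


Word 1: "tape"
Word 2: "base"
Comparing from end:
  Pos -1: 'e' == 'e'
  Pos -2: 'p' != 's' (stop)
LCS = "e" (length 1)


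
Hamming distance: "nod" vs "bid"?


Comparing character by character (same length = 3):
  Pos 0: 'n' vs 'b' !=
  Pos 1: 'o' vs 'i' !=
  Pos 2: 'd' vs 'd' =
Hamming distance = 2


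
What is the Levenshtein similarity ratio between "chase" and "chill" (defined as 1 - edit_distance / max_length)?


Word 1: "chase" (length 5)
Word 2: "chill" (length 5)
One optimal edit sequence:
  1. keep 'c'
  2. keep 'h'
  3. substitute 'a' -> 'i'  (+1)
  4. substitute 's' -> 'l'  (+1)
  5. substitute 'e' -> 'l'  (+1)
Edit distance = 3
Max length = max(5, 5) = 5
Similarity = 1 - 3/5
= 0.4000


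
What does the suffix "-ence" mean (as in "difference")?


Suffix: -ence
Example: difference = differ + -ence
Meaning = state of


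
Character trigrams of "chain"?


Word: "chain" (length 5)
Number of trigrams = 5 - 3 + 1 = 3
  Position 0: "cha"
  Position 1: "hai"
  Position 2: "ain"
Trigrams = "cha", "hai", "ain"


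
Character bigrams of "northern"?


Word: "northern" (length 8)
Number of bigrams = 8 - 2 + 1 = 7
  Position 0: "no"
  Position 1: "or"
  Position 2: "rt"
  Position 3: "th"
  Position 4: "he"
  Position 5: "er"
  Position 6: "rn"
Bigrams = "no", "or", "rt", "th", "he", "er", "rn"


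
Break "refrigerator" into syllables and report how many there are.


Word: "refrigerator"
Syllable breakdown: re · frig · er · a · tor
Counting: 5 parts
= 5 syllables


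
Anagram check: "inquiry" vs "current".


Word 1: "inquiry" → sorted: iinqruy
Word 2: "current" → sorted: cenrrtu
Same letters? iinqruy != cenrrtu
Anagram = No


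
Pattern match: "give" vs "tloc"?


Pattern of "give": [0, 1, 2, 3]
Pattern of "tloc": [0, 1, 2, 3]
Patterns match
Same pattern = Yes


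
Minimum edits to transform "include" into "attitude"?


Word 1: "include" (length 7)
Word 2: "attitude" (length 8)
One optimal edit sequence (insert/delete/substitute each cost 1):
  1. insert 'a'  (+1)
  2. substitute 'i' -> 't'  (+1)
  3. substitute 'n' -> 't'  (+1)
  4. substitute 'c' -> 'i'  (+1)
  5. substitute 'l' -> 't'  (+1)
  6. keep 'u'
  7. keep 'd'
  8. keep 'e'
Total edit operations: 5
Edit distance = 5


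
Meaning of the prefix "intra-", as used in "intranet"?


Prefix: intra-
Example: intranet = intra- + net
Meaning = within


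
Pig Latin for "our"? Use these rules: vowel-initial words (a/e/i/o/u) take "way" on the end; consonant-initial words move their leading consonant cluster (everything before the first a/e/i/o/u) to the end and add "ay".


Word: "our"
Starts with vowel → add 'way'
Pig Latin = "ourway"


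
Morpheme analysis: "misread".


Word: "misread"
Morphemes: mis- / read
Each morpheme carries meaning
= 2 morphemes


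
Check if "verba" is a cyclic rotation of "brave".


Word: "brave", Candidate: "verba"
Method: check if candidate is substring of word+word
"bravebrave" contains "verba"? No
Is rotation = No


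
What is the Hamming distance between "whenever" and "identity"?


Comparing character by character (same length = 8):
  Pos 0: 'w' vs 'i' !=
  Pos 1: 'h' vs 'd' !=
  Pos 2: 'e' vs 'e' =
  Pos 3: 'n' vs 'n' =
  Pos 4: 'e' vs 't' !=
  Pos 5: 'v' vs 'i' !=
  Pos 6: 'e' vs 't' !=
  Pos 7: 'r' vs 'y' !=
Hamming distance = 6


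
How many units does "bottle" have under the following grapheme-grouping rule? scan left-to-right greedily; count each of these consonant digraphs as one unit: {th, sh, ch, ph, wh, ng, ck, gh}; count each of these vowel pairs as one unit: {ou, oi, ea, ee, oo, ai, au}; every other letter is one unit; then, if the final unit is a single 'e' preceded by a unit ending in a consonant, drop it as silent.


Word: "bottle" (6 letters)
Left-to-right scan:
  [1] 'b' (letter)
  [2] 'o' (letter)
  [3] 't' (letter)
  [4] 't' (letter)
  [5] 'l' (letter)
  [6] 'e' (letter)
Units from scan: 6
Final unit is 'e' after a consonant -> drop as silent (-1)
Sound units = 5 units


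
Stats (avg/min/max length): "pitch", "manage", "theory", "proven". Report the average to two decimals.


Lengths: "pitch"=5, "manage"=6, "theory"=6, "proven"=6
Sum = 23, Count = 4
Average = 23/4 = 5.75
= avg=5.75, min=5, max=6


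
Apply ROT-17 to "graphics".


Word: "graphics"
Shift: 17
Each letter → (letter + shift) mod 26:
  'g' (6) + 17 = 23 → 'x'
  'r' (17) + 17 = 8 → 'i'
  'a' (0) + 17 = 17 → 'r'
  'p' (15) + 17 = 6 → 'g'
  'h' (7) + 17 = 24 → 'y'
  'i' (8) + 17 = 25 → 'z'
  'c' (2) + 17 = 19 → 't'
  's' (18) + 17 = 9 → 'j'
Result = "xirgyztj"


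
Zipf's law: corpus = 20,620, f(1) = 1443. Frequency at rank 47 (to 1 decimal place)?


Zipf's law: f(r) = f(1) / r
f(1) = 1443
f(47) = 1443 / 47
= 30.7 occurrences


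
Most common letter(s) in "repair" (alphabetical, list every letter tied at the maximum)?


Word: "repair"
Letter counts:
  'a': 1
  'e': 1
  'i': 1
  'p': 1
  'r': 2
Maximum count = 2
Most frequent = 'r' (2 times each)


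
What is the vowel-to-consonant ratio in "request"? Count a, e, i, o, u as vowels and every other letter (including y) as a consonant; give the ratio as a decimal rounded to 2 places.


Word: "request"
Vowels (a,e,i,o,u): 3
Consonants: 4
Ratio = 3/4
= 0.75


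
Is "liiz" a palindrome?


Word: "liiz"
Reversed: "ziil"
Forward == Backward? liiz != ziil
Palindrome = No


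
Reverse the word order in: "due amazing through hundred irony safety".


Original: "due amazing through hundred irony safety"
Words (1..n): due | amazing | through | hundred | irony | safety
Reversed (n..1): safety | irony | hundred | through | amazing | due
Result = "safety irony hundred through amazing due"


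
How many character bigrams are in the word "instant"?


Word: "instant" (length 7)
Number of 2-grams = length - 2 + 1 = 7 - 2 + 1
= 6


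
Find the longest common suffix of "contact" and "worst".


Word 1: "contact"
Word 2: "worst"
Comparing from end:
  Pos -1: 't' == 't'
  Pos -2: 'c' != 's' (stop)
LCS = "t" (length 1)
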